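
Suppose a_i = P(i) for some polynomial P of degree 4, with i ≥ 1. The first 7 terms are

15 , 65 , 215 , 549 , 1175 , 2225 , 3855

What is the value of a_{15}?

1st diffs: 50, 150, 334, 626, 1050, 1630.
2nd diffs: 100, 184, 292, 424, 580.
3rd diffs: 84, 108, 132, 156.
4th diffs: 24, 24, 24 (constant).
So a_i = i^4 + 4i^3 + i^2 + 4i + 5.
Evaluating at i = 15 gives a_{15} = 64415.

64415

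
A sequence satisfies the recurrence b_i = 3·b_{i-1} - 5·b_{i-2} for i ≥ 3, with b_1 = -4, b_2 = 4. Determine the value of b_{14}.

Applying the relation repeatedly:
b_3 = 32; b_4 = 76; b_5 = 68; …; b_{11} = 22532; b_{12} = 36976; b_{13} = -1732; b_{14} = -190076.

-190076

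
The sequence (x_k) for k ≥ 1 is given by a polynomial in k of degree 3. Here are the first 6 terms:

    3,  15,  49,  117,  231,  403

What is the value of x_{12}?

3325

1st diffs: 12, 34, 68, 114, 172.
2nd diffs: 22, 34, 46, 58.
3rd diffs: 12, 12, 12 (constant).
Newton forward-difference form: x_k = 3 + 12·C(k-1,1) + 22·C(k-1,2) + 12·C(k-1,3).
At k = 12: k-1 = 11, so x_{12} = 3 + 132 + 1210 + 1980 = 3325.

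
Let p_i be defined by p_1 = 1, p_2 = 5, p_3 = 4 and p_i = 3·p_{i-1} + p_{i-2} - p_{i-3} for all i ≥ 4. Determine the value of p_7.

490

Step forward from the initial values:
p_4 = 16  p_5 = 47  p_6 = 153  p_7 = 490.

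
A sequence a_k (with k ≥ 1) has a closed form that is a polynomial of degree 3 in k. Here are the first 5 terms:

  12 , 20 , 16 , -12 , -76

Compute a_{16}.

1st diffs: 8, -4, -28, -64.
2nd diffs: -12, -24, -36.
3rd diffs: -12, -12 (constant).
Newton forward-difference form: a_k = 12 + 8·C(k-1,1) + (-12)·C(k-1,2) + (-12)·C(k-1,3).
At k = 16: k-1 = 15, so a_{16} = 12 + 120 - 1260 - 5460 = -6588.

-6588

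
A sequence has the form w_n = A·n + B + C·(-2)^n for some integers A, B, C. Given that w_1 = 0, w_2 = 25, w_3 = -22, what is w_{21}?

-8388580

The three given values yield: A + B - 2C = 0; 2A + B + 4C = 25; 3A + B - 8C = -22.
Subtracting the first from the second: A + 6C = 25.
Subtracting the second from the third: A - 12C = -47.
Solving: C = 4, A = 1, then B = 7.
Hence w_{21} = 1·21 + 7 + 4·(-2097152) = -8388580.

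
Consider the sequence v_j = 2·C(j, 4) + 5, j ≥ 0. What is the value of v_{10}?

425

C(10, 4) = 210, so v_{10} = 425.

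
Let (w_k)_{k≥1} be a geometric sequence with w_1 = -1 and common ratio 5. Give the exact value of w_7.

w_k = (-1)·5^(k-1).
w_7 = (-1)·5^6 = -15625.

-15625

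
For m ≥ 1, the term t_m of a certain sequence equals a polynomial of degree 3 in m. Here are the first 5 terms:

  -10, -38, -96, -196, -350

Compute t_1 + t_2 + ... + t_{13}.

1st diffs: -28, -58, -100, -154.
2nd diffs: -30, -42, -54.
3rd diffs: -12, -12 (constant).
So t_m = -2m^3 - 3m^2 - 5m.
Continuing: …, -570, -868, -1256, -1746, …, t_{13} = -4966.
Summing m = 1..13 (13 terms) gives -19474.

-19474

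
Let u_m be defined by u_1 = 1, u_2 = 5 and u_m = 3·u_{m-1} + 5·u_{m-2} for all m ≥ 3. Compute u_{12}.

Iterate the recurrence:
u_3 = 20; u_4 = 85; u_5 = 355; u_6 = 1490; u_7 = 6245; u_8 = 26185; u_9 = 109780; u_{10} = 460265; u_{11} = 1929695; u_{12} = 8090410.

8090410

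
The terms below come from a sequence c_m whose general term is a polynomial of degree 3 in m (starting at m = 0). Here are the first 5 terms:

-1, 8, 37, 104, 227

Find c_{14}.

1st diffs: 9, 29, 67, 123.
2nd diffs: 20, 38, 56.
3rd diffs: 18, 18 (constant).
Newton forward-difference form: c_m = -1 + 9·C(m,1) + 20·C(m,2) + 18·C(m,3).
At m = 14: m = 14, so c_{14} = -1 + 126 + 1820 + 6552 = 8497.

8497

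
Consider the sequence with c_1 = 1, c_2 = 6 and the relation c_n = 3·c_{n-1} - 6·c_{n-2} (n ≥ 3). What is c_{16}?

1732104

Applying the relation repeatedly:
c_3 = 12; c_4 = 0; c_5 = -72; …; c_{13} = -110808; c_{14} = -87480; c_{15} = 402408; c_{16} = 1732104.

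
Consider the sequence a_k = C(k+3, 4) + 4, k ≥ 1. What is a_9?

499

C(12, 4) = 495, so a_9 = 499.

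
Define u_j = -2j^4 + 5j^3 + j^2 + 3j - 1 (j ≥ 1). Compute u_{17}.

-142138

u_{17} = -2·17^4 + 5·17^3 + 1·17^2 + 3·17 - 1 = -142138.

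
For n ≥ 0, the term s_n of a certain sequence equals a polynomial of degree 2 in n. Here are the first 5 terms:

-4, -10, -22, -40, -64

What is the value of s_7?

-172

1st diffs: -6, -12, -18, -24.
2nd diffs: -6, -6, -6 (constant).
Newton forward-difference form: s_n = -4 + (-6)·C(n,1) + (-6)·C(n,2).
At n = 7: n = 7, so s_7 = -4 - 42 - 126 = -172.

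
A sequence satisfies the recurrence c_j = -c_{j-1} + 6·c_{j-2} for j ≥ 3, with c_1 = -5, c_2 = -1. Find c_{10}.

33791

Applying the relation repeatedly:
c_3 = -29  c_4 = 23  c_5 = -197  c_6 = 335  c_7 = -1517  c_8 = 3527  c_9 = -12629  c_{10} = 33791.
(Characteristic roots are 2 and -3.)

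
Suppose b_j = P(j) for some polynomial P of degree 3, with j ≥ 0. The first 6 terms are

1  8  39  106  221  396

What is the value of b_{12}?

1st diffs: 7, 31, 67, 115, 175.
2nd diffs: 24, 36, 48, 60.
3rd diffs: 12, 12, 12 (constant).
So b_j = 2j^3 + 6j^2 - j + 1.
Evaluating at j = 12 gives b_{12} = 4309.

4309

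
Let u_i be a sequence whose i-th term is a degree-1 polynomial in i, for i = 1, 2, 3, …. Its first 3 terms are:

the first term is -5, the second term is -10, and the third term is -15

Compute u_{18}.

1st diffs: -5, -5 (constant).
So u_i = -5i.
Evaluating at i = 18 gives u_{18} = -90.

-90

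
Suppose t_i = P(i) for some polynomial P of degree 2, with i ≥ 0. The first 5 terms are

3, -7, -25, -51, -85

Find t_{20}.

-1717

1st diffs: -10, -18, -26, -34.
2nd diffs: -8, -8, -8 (constant).
Newton forward-difference form: t_i = 3 + (-10)·C(i,1) + (-8)·C(i,2).
At i = 20: i = 20, so t_{20} = 3 - 200 - 1520 = -1717.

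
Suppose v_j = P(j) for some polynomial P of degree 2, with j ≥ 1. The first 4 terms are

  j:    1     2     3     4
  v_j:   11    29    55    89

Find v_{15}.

1st diffs: 18, 26, 34.
2nd diffs: 8, 8 (constant).
So v_j = 4j^2 + 6j + 1.
Evaluating at j = 15 gives v_{15} = 991.

991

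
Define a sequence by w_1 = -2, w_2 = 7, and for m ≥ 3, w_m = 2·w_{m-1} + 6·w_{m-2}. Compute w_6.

Step forward from the initial values:
w_3 = 2;  w_4 = 46;  w_5 = 104;  w_6 = 484.

484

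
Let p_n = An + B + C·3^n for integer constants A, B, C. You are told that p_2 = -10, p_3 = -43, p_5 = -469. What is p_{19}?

Plug in n = 2, 3, 5: 2A + B + 9C = -10; 3A + B + 27C = -43; 5A + B + 243C = -469.
Subtracting the first from the second: A + 18C = -33.
Subtracting the second from the third: 2A + 216C = -426.
Solving: C = -2, A = 3, then B = 2.
Therefore p_{19} = 57 + 2 + (-2)·1162261467 = -2324522875.

-2324522875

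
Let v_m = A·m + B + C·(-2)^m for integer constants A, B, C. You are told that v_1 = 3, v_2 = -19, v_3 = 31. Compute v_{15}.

Plug in m = 1, 2, 3: A + B - 2C = 3; 2A + B + 4C = -19; 3A + B - 8C = 31.
Subtracting the first from the second: A + 6C = -22.
Subtracting the second from the third: A - 12C = 50.
Solving: C = -4, A = 2, then B = -7.
Therefore v_{15} = 30 + (-7) + (-4)·(-32768) = 131095.

131095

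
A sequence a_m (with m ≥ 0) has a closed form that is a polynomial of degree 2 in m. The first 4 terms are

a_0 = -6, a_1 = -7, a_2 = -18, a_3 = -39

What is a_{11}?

-567

1st diffs: -1, -11, -21.
2nd diffs: -10, -10 (constant).
Newton forward-difference form: a_m = -6 + (-1)·C(m,1) + (-10)·C(m,2).
At m = 11: m = 11, so a_{11} = -6 - 11 - 550 = -567.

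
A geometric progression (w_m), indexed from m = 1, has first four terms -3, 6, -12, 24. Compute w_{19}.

Common ratio r = -2.
w_m = (-3)·(-2)^(m-1).
w_{19} = (-3)·(-2)^18 = -786432.

-786432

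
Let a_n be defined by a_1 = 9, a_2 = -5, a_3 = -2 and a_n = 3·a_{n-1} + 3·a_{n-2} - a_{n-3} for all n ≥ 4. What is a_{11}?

-258106

Step forward from the initial values:
a_4 = -30, a_5 = -91, a_6 = -361, a_7 = -1326, a_8 = -4970, a_9 = -18527, a_{10} = -69165, a_{11} = -258106.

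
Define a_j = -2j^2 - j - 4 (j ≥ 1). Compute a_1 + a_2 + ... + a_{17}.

Over j = 1..17: Σj = 153, Σj² = 1785.
Total = (-2)·1785 + (-1)·153 + (-4)·17 = -3791.

-3791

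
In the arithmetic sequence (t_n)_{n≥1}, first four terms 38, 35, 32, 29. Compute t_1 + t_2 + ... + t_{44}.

Common difference d = -3.
t_n = 38 + (n - 1)·(-3).
t_{44} = -91; S = 44·(38 + (-91))/2 = -1166.

-1166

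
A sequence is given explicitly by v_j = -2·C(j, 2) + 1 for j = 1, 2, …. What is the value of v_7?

-41

C(7, 2) = 21, so v_7 = -41.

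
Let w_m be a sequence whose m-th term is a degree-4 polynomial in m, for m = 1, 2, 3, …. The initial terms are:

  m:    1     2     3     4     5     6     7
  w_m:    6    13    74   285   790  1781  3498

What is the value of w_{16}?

114981

1st diffs: 7, 61, 211, 505, 991, 1717.
2nd diffs: 54, 150, 294, 486, 726.
3rd diffs: 96, 144, 192, 240.
4th diffs: 48, 48, 48 (constant).
Newton forward-difference form: w_m = 6 + 7·C(m-1,1) + 54·C(m-1,2) + 96·C(m-1,3) + 48·C(m-1,4).
At m = 16: m-1 = 15, so w_{16} = 6 + 105 + 5670 + 43680 + 65520 = 114981.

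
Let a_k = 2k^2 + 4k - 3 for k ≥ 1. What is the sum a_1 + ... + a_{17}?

4131

Over k = 1..17: Σk = 153, Σk² = 1785.
Total = (2)·1785 + (4)·153 + (-3)·17 = 4131.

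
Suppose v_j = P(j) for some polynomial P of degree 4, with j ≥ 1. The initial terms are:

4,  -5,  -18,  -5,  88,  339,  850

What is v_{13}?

18112

1st diffs: -9, -13, 13, 93, 251, 511.
2nd diffs: -4, 26, 80, 158, 260.
3rd diffs: 30, 54, 78, 102.
4th diffs: 24, 24, 24 (constant).
Newton forward-difference form: v_j = 4 + (-9)·C(j-1,1) + (-4)·C(j-1,2) + 30·C(j-1,3) + 24·C(j-1,4).
At j = 13: j-1 = 12, so v_{13} = 4 - 108 - 264 + 6600 + 11880 = 18112.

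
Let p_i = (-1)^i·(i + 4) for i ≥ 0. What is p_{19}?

-23

(-1)^19 = -1; i + 4 at i=19 is 23; so p_{19} = -23.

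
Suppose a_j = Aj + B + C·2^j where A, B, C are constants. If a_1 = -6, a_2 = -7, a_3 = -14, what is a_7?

Write the equations: A + B + 2C = -6; 2A + B + 4C = -7; 3A + B + 8C = -14.
Subtracting the first from the second: A + 2C = -1.
Subtracting the second from the third: A + 4C = -7.
Solving: C = -3, A = 5, then B = -5.
Therefore a_7 = 35 + (-5) + (-3)·128 = -354.

-354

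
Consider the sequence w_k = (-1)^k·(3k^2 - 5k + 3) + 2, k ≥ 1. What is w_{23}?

-1473

(-1)^23 = -1; 3k^2 - 5k + 3 at k=23 is 1475; so w_{23} = -1473.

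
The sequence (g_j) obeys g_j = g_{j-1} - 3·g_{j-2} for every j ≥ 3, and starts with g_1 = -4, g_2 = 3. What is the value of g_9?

Step forward from the initial values:
g_3 = 15, g_4 = 6, g_5 = -39, g_6 = -57, g_7 = 60, g_8 = 231, g_9 = 51.

51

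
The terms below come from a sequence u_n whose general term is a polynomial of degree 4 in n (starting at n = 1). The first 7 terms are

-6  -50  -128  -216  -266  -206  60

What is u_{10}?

1st diffs: -44, -78, -88, -50, 60, 266.
2nd diffs: -34, -10, 38, 110, 206.
3rd diffs: 24, 48, 72, 96.
4th diffs: 24, 24, 24 (constant).
Newton forward-difference form: u_n = -6 + (-44)·C(n-1,1) + (-34)·C(n-1,2) + 24·C(n-1,3) + 24·C(n-1,4).
At n = 10: n-1 = 9, so u_{10} = -6 - 396 - 1224 + 2016 + 3024 = 3414.

3414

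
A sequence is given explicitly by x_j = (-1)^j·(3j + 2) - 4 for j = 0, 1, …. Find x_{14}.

40

(-1)^14 = 1; 3j + 2 at j=14 is 44; so x_{14} = 40.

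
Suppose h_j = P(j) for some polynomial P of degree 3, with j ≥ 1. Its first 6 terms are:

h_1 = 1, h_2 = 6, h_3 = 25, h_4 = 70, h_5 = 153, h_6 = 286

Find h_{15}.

5713

1st diffs: 5, 19, 45, 83, 133.
2nd diffs: 14, 26, 38, 50.
3rd diffs: 12, 12, 12 (constant).
So h_j = 2j^3 - 5j^2 + 6j - 2.
Evaluating at j = 15 gives h_{15} = 5713.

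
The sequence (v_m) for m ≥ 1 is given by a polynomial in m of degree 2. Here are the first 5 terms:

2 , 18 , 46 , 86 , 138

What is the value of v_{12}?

1st diffs: 16, 28, 40, 52.
2nd diffs: 12, 12, 12 (constant).
Newton forward-difference form: v_m = 2 + 16·C(m-1,1) + 12·C(m-1,2).
At m = 12: m-1 = 11, so v_{12} = 2 + 176 + 660 = 838.

838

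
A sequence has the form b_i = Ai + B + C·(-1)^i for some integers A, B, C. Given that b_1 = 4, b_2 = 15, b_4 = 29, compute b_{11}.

The three given values yield: A + B - C = 4; 2A + B + C = 15; 4A + B + C = 29.
Subtracting the first from the second: A + 2C = 11.
Subtracting the second from the third: 2A = 14.
Solving: C = 2, A = 7, then B = -1.
Therefore b_{11} = 77 + (-1) + 2·(-1) = 74.

74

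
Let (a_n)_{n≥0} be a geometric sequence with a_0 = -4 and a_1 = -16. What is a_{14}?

-1073741824

Common ratio r = 4.
a_n = (-4)·4^(n-0).
a_{14} = (-4)·4^14 = -1073741824.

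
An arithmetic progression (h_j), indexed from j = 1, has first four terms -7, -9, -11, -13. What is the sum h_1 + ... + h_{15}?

-315

Common difference d = -2.
h_j = -7 + (j - 1)·(-2).
h_{15} = -35; S = 15·(-7 + (-35))/2 = -315.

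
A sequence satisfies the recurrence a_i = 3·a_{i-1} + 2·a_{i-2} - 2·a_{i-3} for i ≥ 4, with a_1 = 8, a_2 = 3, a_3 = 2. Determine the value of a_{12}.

Applying the relation repeatedly:
a_4 = -4, a_5 = -14, a_6 = -54, a_7 = -182, a_8 = -626, a_9 = -2134, a_{10} = -7290, a_{11} = -24886, a_{12} = -84970.

-84970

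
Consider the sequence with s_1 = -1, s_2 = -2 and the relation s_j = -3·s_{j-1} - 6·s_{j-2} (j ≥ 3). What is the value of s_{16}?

Iterate the recurrence:
s_3 = 12;  s_4 = -24;  s_5 = 0;  …;  s_{13} = -81648;  s_{14} = 221616;  s_{15} = -174960;  s_{16} = -804816.

-804816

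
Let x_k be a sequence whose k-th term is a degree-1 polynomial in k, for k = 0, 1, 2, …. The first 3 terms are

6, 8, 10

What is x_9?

1st diffs: 2, 2 (constant).
So x_k = 2k + 6.
Evaluating at k = 9 gives x_9 = 24.

24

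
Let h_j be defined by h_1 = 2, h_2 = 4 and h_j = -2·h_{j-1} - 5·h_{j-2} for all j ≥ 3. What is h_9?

-2062

Iterate the recurrence:
h_3 = -18; h_4 = 16; h_5 = 58; h_6 = -196; h_7 = 102; h_8 = 776; h_9 = -2062.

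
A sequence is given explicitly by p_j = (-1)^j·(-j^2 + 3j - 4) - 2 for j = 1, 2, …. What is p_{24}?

-510

(-1)^24 = 1; -j^2 + 3j - 4 at j=24 is -508; so p_{24} = -510.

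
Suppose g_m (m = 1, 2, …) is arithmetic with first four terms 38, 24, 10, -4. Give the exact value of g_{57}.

Common difference d = -14.
g_m = 38 + (m - 1)·(-14).
g_{57} = 38 + 56·(-14) = -746.

-746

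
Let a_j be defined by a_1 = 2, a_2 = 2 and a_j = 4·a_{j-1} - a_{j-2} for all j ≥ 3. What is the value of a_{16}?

160396102

a_3 = 6;  a_4 = 22;  a_5 = 82;  …;  a_{13} = 3085682;  a_{14} = 11515922;  a_{15} = 42978006;  a_{16} = 160396102.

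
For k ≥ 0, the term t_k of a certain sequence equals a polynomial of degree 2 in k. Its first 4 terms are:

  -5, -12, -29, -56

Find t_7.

1st diffs: -7, -17, -27.
2nd diffs: -10, -10 (constant).
Newton forward-difference form: t_k = -5 + (-7)·C(k,1) + (-10)·C(k,2).
At k = 7: k = 7, so t_7 = -5 - 49 - 210 = -264.

-264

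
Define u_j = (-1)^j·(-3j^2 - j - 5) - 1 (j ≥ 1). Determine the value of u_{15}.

694

(-1)^15 = -1; -3j^2 - j - 5 at j=15 is -695; so u_{15} = 694.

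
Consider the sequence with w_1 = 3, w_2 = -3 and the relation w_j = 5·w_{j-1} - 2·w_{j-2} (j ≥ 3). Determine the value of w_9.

Iterate the recurrence:
w_3 = -21  w_4 = -99  w_5 = -453  w_6 = -2067  w_7 = -9429  w_8 = -43011  w_9 = -196197.

-196197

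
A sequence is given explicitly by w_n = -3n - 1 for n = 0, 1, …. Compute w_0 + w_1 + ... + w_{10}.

-176

Over n = 0..10: Σn = 55.
Total = (-3)·55 + (-1)·11 = -176.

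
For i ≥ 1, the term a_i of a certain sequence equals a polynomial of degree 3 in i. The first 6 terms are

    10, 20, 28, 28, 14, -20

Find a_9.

-302

1st diffs: 10, 8, 0, -14, -34.
2nd diffs: -2, -8, -14, -20.
3rd diffs: -6, -6, -6 (constant).
Newton forward-difference form: a_i = 10 + 10·C(i-1,1) + (-2)·C(i-1,2) + (-6)·C(i-1,3).
At i = 9: i-1 = 8, so a_9 = 10 + 80 - 56 - 336 = -302.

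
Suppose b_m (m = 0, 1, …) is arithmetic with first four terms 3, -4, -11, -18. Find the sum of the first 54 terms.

Common difference d = -7.
b_m = 3 + (m - 0)·(-7).
b_{53} = -368; S = 54·(3 + (-368))/2 = -9855.

-9855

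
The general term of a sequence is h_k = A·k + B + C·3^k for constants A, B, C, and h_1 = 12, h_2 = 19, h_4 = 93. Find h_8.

Plug in k = 1, 2, 4: A + B + 3C = 12; 2A + B + 9C = 19; 4A + B + 81C = 93.
Subtracting the first from the second: A + 6C = 7.
Subtracting the second from the third: 2A + 72C = 74.
Solving: C = 1, A = 1, then B = 8.
Hence h_8 = 1·8 + 8 + 1·6561 = 6577.

6577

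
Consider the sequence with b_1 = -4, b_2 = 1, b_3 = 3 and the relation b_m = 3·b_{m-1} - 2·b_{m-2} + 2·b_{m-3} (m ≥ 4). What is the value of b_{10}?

b_4 = -1  b_5 = -7  b_6 = -13  b_7 = -27  b_8 = -69  b_9 = -179  b_{10} = -453.

-453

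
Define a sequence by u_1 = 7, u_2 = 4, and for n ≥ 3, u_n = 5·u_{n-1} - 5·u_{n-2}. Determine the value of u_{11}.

Step forward from the initial values:
u_3 = -15  u_4 = -95  u_5 = -400  u_6 = -1525  u_7 = -5625  u_8 = -20500  u_9 = -74375  u_{10} = -269375  u_{11} = -975000.

-975000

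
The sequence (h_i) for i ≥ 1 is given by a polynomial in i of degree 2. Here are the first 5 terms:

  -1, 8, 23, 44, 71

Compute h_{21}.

1st diffs: 9, 15, 21, 27.
2nd diffs: 6, 6, 6 (constant).
Newton forward-difference form: h_i = -1 + 9·C(i-1,1) + 6·C(i-1,2).
At i = 21: i-1 = 20, so h_{21} = -1 + 180 + 1140 = 1319.

1319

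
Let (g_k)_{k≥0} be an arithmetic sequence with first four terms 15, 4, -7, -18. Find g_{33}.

-348

Common difference d = -11.
g_k = 15 + (k - 0)·(-11).
g_{33} = 15 + 33·(-11) = -348.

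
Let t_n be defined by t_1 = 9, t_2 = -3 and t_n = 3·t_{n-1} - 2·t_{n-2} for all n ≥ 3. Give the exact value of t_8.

-1515

Iterate the recurrence:
t_3 = -27;  t_4 = -75;  t_5 = -171;  t_6 = -363;  t_7 = -747;  t_8 = -1515.
(Characteristic roots are 2 and 1.)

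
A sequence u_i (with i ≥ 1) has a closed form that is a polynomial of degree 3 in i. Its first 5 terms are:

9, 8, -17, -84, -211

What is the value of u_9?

-1679

1st diffs: -1, -25, -67, -127.
2nd diffs: -24, -42, -60.
3rd diffs: -18, -18 (constant).
Newton forward-difference form: u_i = 9 + (-1)·C(i-1,1) + (-24)·C(i-1,2) + (-18)·C(i-1,3).
At i = 9: i-1 = 8, so u_9 = 9 - 8 - 672 - 1008 = -1679.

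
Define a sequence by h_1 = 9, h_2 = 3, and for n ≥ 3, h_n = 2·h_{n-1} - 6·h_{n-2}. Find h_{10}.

Compute successive terms:
h_3 = -48, h_4 = -114, h_5 = 60, h_6 = 804, h_7 = 1248, h_8 = -2328, h_9 = -12144, h_{10} = -10320.

-10320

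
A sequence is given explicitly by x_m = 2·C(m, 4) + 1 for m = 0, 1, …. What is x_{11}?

661

C(11, 4) = 330, so x_{11} = 661.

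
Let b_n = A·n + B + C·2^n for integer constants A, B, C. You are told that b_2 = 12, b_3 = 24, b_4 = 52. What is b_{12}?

16340

The three given values yield: 2A + B + 4C = 12; 3A + B + 8C = 24; 4A + B + 16C = 52.
Subtracting the first from the second: A + 4C = 12.
Subtracting the second from the third: A + 8C = 28.
Solving: C = 4, A = -4, then B = 4.
Hence b_{12} = -4·12 + 4 + 4·4096 = 16340.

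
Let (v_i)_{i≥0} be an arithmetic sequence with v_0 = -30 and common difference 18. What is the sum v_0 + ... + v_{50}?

21420

v_i = -30 + (i - 0)·18.
v_{50} = 870; S = 51·(-30 + 870)/2 = 21420.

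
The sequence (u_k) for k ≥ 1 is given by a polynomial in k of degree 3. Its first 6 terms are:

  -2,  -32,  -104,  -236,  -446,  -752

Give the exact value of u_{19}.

-21656

1st diffs: -30, -72, -132, -210, -306.
2nd diffs: -42, -60, -78, -96.
3rd diffs: -18, -18, -18 (constant).
Newton forward-difference form: u_k = -2 + (-30)·C(k-1,1) + (-42)·C(k-1,2) + (-18)·C(k-1,3).
At k = 19: k-1 = 18, so u_{19} = -2 - 540 - 6426 - 14688 = -21656.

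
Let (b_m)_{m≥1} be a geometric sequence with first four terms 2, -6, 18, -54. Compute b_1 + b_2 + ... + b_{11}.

Common ratio r = -3.
b_m = 2·(-3)^(m-1).
S = 2·((-3)^11 - 1)/(-3 - 1) = 2·(-177147 - 1)/(-4) = 88574.

88574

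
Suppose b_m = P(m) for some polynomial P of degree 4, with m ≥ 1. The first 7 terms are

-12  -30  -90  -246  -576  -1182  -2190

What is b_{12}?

-19350

1st diffs: -18, -60, -156, -330, -606, -1008.
2nd diffs: -42, -96, -174, -276, -402.
3rd diffs: -54, -78, -102, -126.
4th diffs: -24, -24, -24 (constant).
Newton forward-difference form: b_m = -12 + (-18)·C(m-1,1) + (-42)·C(m-1,2) + (-54)·C(m-1,3) + (-24)·C(m-1,4).
At m = 12: m-1 = 11, so b_{12} = -12 - 198 - 2310 - 8910 - 7920 = -19350.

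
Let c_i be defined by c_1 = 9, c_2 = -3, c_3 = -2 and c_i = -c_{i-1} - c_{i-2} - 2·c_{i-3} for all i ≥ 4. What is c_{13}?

c_4 = -13, c_5 = 21, c_6 = -4, c_7 = 9, c_8 = -47, c_9 = 46, c_{10} = -17, c_{11} = 65, c_{12} = -140, c_{13} = 109.

109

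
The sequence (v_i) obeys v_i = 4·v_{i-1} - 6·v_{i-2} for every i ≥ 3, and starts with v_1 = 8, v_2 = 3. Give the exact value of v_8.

2808

Applying the relation repeatedly:
v_3 = -36;  v_4 = -162;  v_5 = -432;  v_6 = -756;  v_7 = -432;  v_8 = 2808.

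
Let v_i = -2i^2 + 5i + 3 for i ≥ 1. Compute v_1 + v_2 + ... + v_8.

Over i = 1..8: Σi = 36, Σi² = 204.
Total = (-2)·204 + (5)·36 + (3)·8 = -204.

-204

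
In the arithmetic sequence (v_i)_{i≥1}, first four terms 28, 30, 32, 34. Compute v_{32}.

90

Common difference d = 2.
v_i = 28 + (i - 1)·2.
v_{32} = 28 + 31·2 = 90.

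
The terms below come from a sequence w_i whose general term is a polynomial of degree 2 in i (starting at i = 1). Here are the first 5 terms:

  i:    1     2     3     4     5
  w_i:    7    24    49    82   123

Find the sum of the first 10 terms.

1st diffs: 17, 25, 33, 41.
2nd diffs: 8, 8, 8 (constant).
So w_i = 4i^2 + 5i - 2.
Continuing: …, 172, 229, 294, 367, …, w_{10} = 448.
Summing i = 1..10 (10 terms) gives 1795.

1795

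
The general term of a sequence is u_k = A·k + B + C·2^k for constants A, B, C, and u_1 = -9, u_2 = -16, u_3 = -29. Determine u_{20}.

-3145750

Write the equations: A + B + 2C = -9; 2A + B + 4C = -16; 3A + B + 8C = -29.
Subtracting the first from the second: A + 2C = -7.
Subtracting the second from the third: A + 4C = -13.
Solving: C = -3, A = -1, then B = -2.
Therefore u_{20} = -20 + (-2) + (-3)·1048576 = -3145750.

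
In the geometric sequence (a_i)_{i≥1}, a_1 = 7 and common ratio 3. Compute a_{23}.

219667417263

a_i = 7·3^(i-1).
a_{23} = 7·3^22 = 219667417263.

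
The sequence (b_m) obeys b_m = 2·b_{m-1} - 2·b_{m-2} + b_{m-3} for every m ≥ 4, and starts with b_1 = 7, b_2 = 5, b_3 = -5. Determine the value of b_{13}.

7

Iterate the recurrence:
b_4 = -13, b_5 = -11, b_6 = -1, b_7 = 7, b_8 = 5, b_9 = -5, b_{10} = -13, b_{11} = -11, b_{12} = -1, b_{13} = 7.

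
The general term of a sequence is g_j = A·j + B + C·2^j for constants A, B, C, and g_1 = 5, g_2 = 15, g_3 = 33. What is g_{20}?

4194339

At j = 1, 2, 3: A + B + 2C = 5; 2A + B + 4C = 15; 3A + B + 8C = 33.
Subtracting the first from the second: A + 2C = 10.
Subtracting the second from the third: A + 4C = 18.
Solving: C = 4, A = 2, then B = -5.
So g_j = 2·j + (-5) + 4·2^j; at j=20 this is 4194339.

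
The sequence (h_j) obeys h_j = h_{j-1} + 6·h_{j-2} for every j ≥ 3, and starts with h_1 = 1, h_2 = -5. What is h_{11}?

h_3 = 1; h_4 = -29; h_5 = -23; h_6 = -197; h_7 = -335; h_8 = -1517; h_9 = -3527; h_{10} = -12629; h_{11} = -33791.
(Characteristic roots are 3 and -2.)

-33791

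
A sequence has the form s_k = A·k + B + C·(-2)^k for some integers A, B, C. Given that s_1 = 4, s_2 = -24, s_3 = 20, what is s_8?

Plug in k = 1, 2, 3: A + B - 2C = 4; 2A + B + 4C = -24; 3A + B - 8C = 20.
Subtracting the first from the second: A + 6C = -28.
Subtracting the second from the third: A - 12C = 44.
Solving: C = -4, A = -4, then B = 0.
Hence s_8 = -4·8 + 0 + (-4)·256 = -1056.

-1056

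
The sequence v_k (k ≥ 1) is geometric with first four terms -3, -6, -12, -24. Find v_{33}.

-12884901888

Common ratio r = 2.
v_k = (-3)·2^(k-1).
v_{33} = (-3)·2^32 = -12884901888.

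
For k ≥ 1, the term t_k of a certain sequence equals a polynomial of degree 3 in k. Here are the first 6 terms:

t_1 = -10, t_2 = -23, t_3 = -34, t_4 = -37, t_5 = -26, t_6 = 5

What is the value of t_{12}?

947

1st diffs: -13, -11, -3, 11, 31.
2nd diffs: 2, 8, 14, 20.
3rd diffs: 6, 6, 6 (constant).
Newton forward-difference form: t_k = -10 + (-13)·C(k-1,1) + 2·C(k-1,2) + 6·C(k-1,3).
At k = 12: k-1 = 11, so t_{12} = -10 - 143 + 110 + 990 = 947.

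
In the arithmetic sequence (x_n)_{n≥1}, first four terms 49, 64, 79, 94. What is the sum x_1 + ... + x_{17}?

Common difference d = 15.
x_n = 49 + (n - 1)·15.
x_{17} = 289; S = 17·(49 + 289)/2 = 2873.

2873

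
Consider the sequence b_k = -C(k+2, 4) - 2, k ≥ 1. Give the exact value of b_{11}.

-717

C(13, 4) = 715, so b_{11} = -717.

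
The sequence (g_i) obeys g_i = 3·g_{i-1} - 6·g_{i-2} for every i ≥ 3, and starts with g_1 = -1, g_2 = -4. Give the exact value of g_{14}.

10206

Iterate the recurrence:
g_3 = -6, g_4 = 6, g_5 = 54, …, g_{11} = 4374, g_{12} = 29646, g_{13} = 62694, g_{14} = 10206.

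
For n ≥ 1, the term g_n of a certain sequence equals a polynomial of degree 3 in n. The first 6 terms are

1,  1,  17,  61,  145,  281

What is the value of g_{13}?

1st diffs: 0, 16, 44, 84, 136.
2nd diffs: 16, 28, 40, 52.
3rd diffs: 12, 12, 12 (constant).
Newton forward-difference form: g_n = 1 + 16·C(n-1,2) + 12·C(n-1,3).
At n = 13: n-1 = 12, so g_{13} = 1 + 1056 + 2640 = 3697.

3697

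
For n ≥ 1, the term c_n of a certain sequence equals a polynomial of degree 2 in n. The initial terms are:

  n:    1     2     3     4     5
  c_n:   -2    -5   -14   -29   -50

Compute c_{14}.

-509

1st diffs: -3, -9, -15, -21.
2nd diffs: -6, -6, -6 (constant).
Newton forward-difference form: c_n = -2 + (-3)·C(n-1,1) + (-6)·C(n-1,2).
At n = 14: n-1 = 13, so c_{14} = -2 - 39 - 468 = -509.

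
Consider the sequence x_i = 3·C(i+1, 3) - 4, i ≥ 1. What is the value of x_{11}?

656

C(12, 3) = 220, so x_{11} = 656.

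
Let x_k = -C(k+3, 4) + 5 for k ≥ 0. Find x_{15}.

-3055

C(18, 4) = 3060, so x_{15} = -3055.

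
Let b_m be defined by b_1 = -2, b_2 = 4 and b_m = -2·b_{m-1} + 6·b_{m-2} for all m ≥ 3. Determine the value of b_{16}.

368164864

Applying the relation repeatedly:
b_3 = -20; b_4 = 64; b_5 = -248; …; b_{13} = -7597952; b_{14} = 27698944; b_{15} = -100985600; b_{16} = 368164864.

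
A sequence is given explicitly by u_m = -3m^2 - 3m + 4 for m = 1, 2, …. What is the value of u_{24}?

-1796

u_{24} = -3·24^2 - 3·24 + 4 = -1796.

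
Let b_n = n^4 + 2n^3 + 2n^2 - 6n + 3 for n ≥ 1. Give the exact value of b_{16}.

74147

b_{16} = 1·16^4 + 2·16^3 + 2·16^2 - 6·16 + 3 = 74147.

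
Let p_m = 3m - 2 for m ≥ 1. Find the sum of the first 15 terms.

330

Over m = 1..15: Σm = 120.
Total = (3)·120 + (-2)·15 = 330.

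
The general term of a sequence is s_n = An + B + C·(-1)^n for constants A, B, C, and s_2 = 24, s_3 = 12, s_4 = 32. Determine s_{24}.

112

Plug in n = 2, 3, 4: 2A + B + C = 24; 3A + B - C = 12; 4A + B + C = 32.
Subtracting the first from the second: A - 2C = -12.
Subtracting the second from the third: A + 2C = 20.
Solving: C = 8, A = 4, then B = 8.
Hence s_{24} = 4·24 + 8 + 8·1 = 112.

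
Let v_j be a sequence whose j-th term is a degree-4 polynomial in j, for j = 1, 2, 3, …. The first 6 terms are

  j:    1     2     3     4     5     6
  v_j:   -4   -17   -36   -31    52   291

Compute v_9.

3084

1st diffs: -13, -19, 5, 83, 239.
2nd diffs: -6, 24, 78, 156.
3rd diffs: 30, 54, 78.
4th diffs: 24, 24 (constant).
Newton forward-difference form: v_j = -4 + (-13)·C(j-1,1) + (-6)·C(j-1,2) + 30·C(j-1,3) + 24·C(j-1,4).
At j = 9: j-1 = 8, so v_9 = -4 - 104 - 168 + 1680 + 1680 = 3084.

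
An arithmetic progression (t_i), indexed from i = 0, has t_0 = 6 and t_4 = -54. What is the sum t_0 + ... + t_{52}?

-20352

Common difference d = (-54 - 6) / (4 - 0) = -15.
t_i = 6 + (i - 0)·(-15).
t_{52} = -774; S = 53·(6 + (-774))/2 = -20352.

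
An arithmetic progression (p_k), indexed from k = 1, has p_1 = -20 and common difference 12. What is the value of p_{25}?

p_k = -20 + (k - 1)·12.
p_{25} = -20 + 24·12 = 268.

268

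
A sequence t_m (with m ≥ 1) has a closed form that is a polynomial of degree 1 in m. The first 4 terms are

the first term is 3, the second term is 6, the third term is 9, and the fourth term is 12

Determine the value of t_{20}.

60

1st diffs: 3, 3, 3 (constant).
So t_m = 3m.
Evaluating at m = 20 gives t_{20} = 60.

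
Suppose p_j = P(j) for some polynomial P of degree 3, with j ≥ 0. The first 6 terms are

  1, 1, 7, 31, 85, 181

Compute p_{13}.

3901

1st diffs: 0, 6, 24, 54, 96.
2nd diffs: 6, 18, 30, 42.
3rd diffs: 12, 12, 12 (constant).
So p_j = 2j^3 - 3j^2 + j + 1.
Evaluating at j = 13 gives p_{13} = 3901.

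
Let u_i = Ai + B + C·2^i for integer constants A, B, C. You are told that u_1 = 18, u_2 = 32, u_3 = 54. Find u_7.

The three given values yield: A + B + 2C = 18; 2A + B + 4C = 32; 3A + B + 8C = 54.
Subtracting the first from the second: A + 2C = 14.
Subtracting the second from the third: A + 4C = 22.
Solving: C = 4, A = 6, then B = 4.
Therefore u_7 = 42 + 4 + 4·128 = 558.

558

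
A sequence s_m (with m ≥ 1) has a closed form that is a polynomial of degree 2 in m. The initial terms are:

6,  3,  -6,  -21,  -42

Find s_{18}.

1st diffs: -3, -9, -15, -21.
2nd diffs: -6, -6, -6 (constant).
Newton forward-difference form: s_m = 6 + (-3)·C(m-1,1) + (-6)·C(m-1,2).
At m = 18: m-1 = 17, so s_{18} = 6 - 51 - 816 = -861.

-861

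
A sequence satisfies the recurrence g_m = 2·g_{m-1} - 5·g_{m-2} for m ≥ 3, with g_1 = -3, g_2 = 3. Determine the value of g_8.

747

Step forward from the initial values:
g_3 = 21, g_4 = 27, g_5 = -51, g_6 = -237, g_7 = -219, g_8 = 747.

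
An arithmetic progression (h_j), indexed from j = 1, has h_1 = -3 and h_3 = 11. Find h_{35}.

235

Common difference d = (11 - (-3)) / (3 - 1) = 7.
h_j = -3 + (j - 1)·7.
h_{35} = -3 + 34·7 = 235.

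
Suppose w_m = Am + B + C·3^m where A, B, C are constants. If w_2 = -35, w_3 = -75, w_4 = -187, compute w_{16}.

At m = 2, 3, 4: 2A + B + 9C = -35; 3A + B + 27C = -75; 4A + B + 81C = -187.
Subtracting the first from the second: A + 18C = -40.
Subtracting the second from the third: A + 54C = -112.
Solving: C = -2, A = -4, then B = -9.
Therefore w_{16} = -64 + (-9) + (-2)·43046721 = -86093515.

-86093515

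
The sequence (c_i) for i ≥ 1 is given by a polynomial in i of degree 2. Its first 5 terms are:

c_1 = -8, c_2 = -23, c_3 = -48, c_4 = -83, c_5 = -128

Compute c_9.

1st diffs: -15, -25, -35, -45.
2nd diffs: -10, -10, -10 (constant).
Newton forward-difference form: c_i = -8 + (-15)·C(i-1,1) + (-10)·C(i-1,2).
At i = 9: i-1 = 8, so c_9 = -8 - 120 - 280 = -408.

-408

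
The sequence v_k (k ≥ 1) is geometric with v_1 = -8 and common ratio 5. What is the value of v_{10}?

v_k = (-8)·5^(k-1).
v_{10} = (-8)·5^9 = -15625000.

-15625000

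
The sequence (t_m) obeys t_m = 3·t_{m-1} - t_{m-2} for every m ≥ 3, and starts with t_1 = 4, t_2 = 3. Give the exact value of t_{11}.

t_3 = 5;  t_4 = 12;  t_5 = 31;  t_6 = 81;  t_7 = 212;  t_8 = 555;  t_9 = 1453;  t_{10} = 3804;  t_{11} = 9959.

9959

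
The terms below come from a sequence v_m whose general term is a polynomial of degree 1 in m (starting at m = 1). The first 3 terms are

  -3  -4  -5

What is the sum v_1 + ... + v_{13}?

1st diffs: -1, -1 (constant).
So v_m = -m - 2.
Continuing: …, -6, -7, -8, -9, …, v_{13} = -15.
Summing m = 1..13 (13 terms) gives -117.

-117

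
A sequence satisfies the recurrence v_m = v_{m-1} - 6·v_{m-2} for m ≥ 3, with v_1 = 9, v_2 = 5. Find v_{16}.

Step forward from the initial values:
v_3 = -49, v_4 = -79, v_5 = 215, …, v_{13} = -333961, v_{14} = 443825, v_{15} = 2447591, v_{16} = -215359.

-215359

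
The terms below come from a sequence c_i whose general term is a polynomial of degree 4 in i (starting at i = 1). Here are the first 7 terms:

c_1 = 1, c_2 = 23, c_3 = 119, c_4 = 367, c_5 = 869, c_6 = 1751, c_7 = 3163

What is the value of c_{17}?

96593

1st diffs: 22, 96, 248, 502, 882, 1412.
2nd diffs: 74, 152, 254, 380, 530.
3rd diffs: 78, 102, 126, 150.
4th diffs: 24, 24, 24 (constant).
So c_i = i^4 + 3i^3 - 6i^2 + 4i - 1.
Evaluating at i = 17 gives c_{17} = 96593.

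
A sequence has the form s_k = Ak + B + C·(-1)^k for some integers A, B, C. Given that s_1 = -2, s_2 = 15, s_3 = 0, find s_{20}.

At k = 1, 2, 3: A + B - C = -2; 2A + B + C = 15; 3A + B - C = 0.
Subtracting the first from the second: A + 2C = 17.
Subtracting the second from the third: A - 2C = -15.
Solving: C = 8, A = 1, then B = 5.
Therefore s_{20} = 20 + 5 + 8·1 = 33.

33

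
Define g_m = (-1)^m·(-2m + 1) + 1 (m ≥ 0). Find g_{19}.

(-1)^19 = -1; -2m + 1 at m=19 is -37; so g_{19} = 38.

38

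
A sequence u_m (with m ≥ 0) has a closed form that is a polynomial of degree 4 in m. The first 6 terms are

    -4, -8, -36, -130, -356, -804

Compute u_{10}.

-11204

1st diffs: -4, -28, -94, -226, -448.
2nd diffs: -24, -66, -132, -222.
3rd diffs: -42, -66, -90.
4th diffs: -24, -24 (constant).
Newton forward-difference form: u_m = -4 + (-4)·C(m,1) + (-24)·C(m,2) + (-42)·C(m,3) + (-24)·C(m,4).
At m = 10: m = 10, so u_{10} = -4 - 40 - 1080 - 5040 - 5040 = -11204.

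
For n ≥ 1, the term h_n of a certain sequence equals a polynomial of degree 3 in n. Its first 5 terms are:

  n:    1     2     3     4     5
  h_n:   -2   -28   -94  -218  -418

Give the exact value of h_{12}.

1st diffs: -26, -66, -124, -200.
2nd diffs: -40, -58, -76.
3rd diffs: -18, -18 (constant).
Newton forward-difference form: h_n = -2 + (-26)·C(n-1,1) + (-40)·C(n-1,2) + (-18)·C(n-1,3).
At n = 12: n-1 = 11, so h_{12} = -2 - 286 - 2200 - 2970 = -5458.

-5458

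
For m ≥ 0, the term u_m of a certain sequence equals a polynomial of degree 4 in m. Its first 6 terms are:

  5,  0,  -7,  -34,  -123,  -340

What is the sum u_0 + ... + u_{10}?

-17578

1st diffs: -5, -7, -27, -89, -217.
2nd diffs: -2, -20, -62, -128.
3rd diffs: -18, -42, -66.
4th diffs: -24, -24 (constant).
Newton forward-difference form: u_m = 5 + (-5)·C(m,1) + (-2)·C(m,2) + (-18)·C(m,3) + (-24)·C(m,4).
Continuing: …, -775, -1542, -2779, -4648, …, u_{10} = -7335.
Summing m = 0..10 (11 terms) gives -17578.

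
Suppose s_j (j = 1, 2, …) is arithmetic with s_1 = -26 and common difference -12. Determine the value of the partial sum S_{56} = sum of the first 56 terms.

s_j = -26 + (j - 1)·(-12).
s_{56} = -686; S = 56·(-26 + (-686))/2 = -19936.

-19936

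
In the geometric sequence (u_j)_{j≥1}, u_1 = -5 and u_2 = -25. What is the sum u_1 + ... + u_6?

Common ratio r = 5.
u_j = (-5)·5^(j-1).
S = (-5)·(5^6 - 1)/(5 - 1) = (-5)·(15625 - 1)/(4) = -19530.

-19530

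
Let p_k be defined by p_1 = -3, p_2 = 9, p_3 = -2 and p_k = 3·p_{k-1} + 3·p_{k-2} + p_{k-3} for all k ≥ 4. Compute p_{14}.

Iterate the recurrence:
p_4 = 18;  p_5 = 57;  p_6 = 223;  …;  p_{11} = 187938;  p_{12} = 723058;  p_{13} = 2781837;  p_{14} = 10702623.

10702623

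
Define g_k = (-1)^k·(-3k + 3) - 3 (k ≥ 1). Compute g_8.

(-1)^8 = 1; -3k + 3 at k=8 is -21; so g_8 = -24.

-24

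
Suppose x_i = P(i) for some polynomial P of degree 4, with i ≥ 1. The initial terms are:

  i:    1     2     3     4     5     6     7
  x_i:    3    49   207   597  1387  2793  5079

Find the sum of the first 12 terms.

125128

1st diffs: 46, 158, 390, 790, 1406, 2286.
2nd diffs: 112, 232, 400, 616, 880.
3rd diffs: 120, 168, 216, 264.
4th diffs: 48, 48, 48 (constant).
Newton forward-difference form: x_i = 3 + 46·C(i-1,1) + 112·C(i-1,2) + 120·C(i-1,3) + 48·C(i-1,4).
Continuing: …, 8557, 13587, 20577, 29983, …, x_{12} = 42309.
Summing i = 1..12 (12 terms) gives 125128.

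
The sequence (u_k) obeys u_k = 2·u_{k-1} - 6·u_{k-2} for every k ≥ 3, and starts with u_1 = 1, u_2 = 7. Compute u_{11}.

-14464

Applying the relation repeatedly:
u_3 = 8  u_4 = -26  u_5 = -100  u_6 = -44  u_7 = 512  u_8 = 1288  u_9 = -496  u_{10} = -8720  u_{11} = -14464.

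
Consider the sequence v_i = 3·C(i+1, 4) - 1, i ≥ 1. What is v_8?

C(9, 4) = 126, so v_8 = 377.

377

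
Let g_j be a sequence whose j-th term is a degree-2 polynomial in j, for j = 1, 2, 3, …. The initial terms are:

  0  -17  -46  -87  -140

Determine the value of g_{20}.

-2375

1st diffs: -17, -29, -41, -53.
2nd diffs: -12, -12, -12 (constant).
So g_j = -6j^2 + j + 5.
Evaluating at j = 20 gives g_{20} = -2375.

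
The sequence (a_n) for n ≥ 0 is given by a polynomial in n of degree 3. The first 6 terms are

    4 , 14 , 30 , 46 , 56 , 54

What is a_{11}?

-546

1st diffs: 10, 16, 16, 10, -2.
2nd diffs: 6, 0, -6, -12.
3rd diffs: -6, -6, -6 (constant).
Newton forward-difference form: a_n = 4 + 10·C(n,1) + 6·C(n,2) + (-6)·C(n,3).
At n = 11: n = 11, so a_{11} = 4 + 110 + 330 - 990 = -546.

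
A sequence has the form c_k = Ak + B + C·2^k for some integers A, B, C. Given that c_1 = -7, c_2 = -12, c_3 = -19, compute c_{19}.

Write the equations: A + B + 2C = -7; 2A + B + 4C = -12; 3A + B + 8C = -19.
Subtracting the first from the second: A + 2C = -5.
Subtracting the second from the third: A + 4C = -7.
Solving: C = -1, A = -3, then B = -2.
Therefore c_{19} = -57 + (-2) + (-1)·524288 = -524347.

-524347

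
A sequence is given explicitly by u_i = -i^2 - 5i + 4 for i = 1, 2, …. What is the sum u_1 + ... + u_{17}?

Over i = 1..17: Σi = 153, Σi² = 1785.
Total = (-1)·1785 + (-5)·153 + (4)·17 = -2482.

-2482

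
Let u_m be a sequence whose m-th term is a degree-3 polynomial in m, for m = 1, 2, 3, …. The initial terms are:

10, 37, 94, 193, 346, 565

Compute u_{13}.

1st diffs: 27, 57, 99, 153, 219.
2nd diffs: 30, 42, 54, 66.
3rd diffs: 12, 12, 12 (constant).
Newton forward-difference form: u_m = 10 + 27·C(m-1,1) + 30·C(m-1,2) + 12·C(m-1,3).
At m = 13: m-1 = 12, so u_{13} = 10 + 324 + 1980 + 2640 = 4954.

4954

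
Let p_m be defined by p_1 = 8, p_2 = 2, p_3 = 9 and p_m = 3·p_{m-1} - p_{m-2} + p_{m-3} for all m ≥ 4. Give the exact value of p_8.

1931

Applying the relation repeatedly:
p_4 = 33, p_5 = 92, p_6 = 252, p_7 = 697, p_8 = 1931.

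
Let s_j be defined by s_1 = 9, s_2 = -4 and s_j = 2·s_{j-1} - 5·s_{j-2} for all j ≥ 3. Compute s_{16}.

-89266

s_3 = -53, s_4 = -86, s_5 = 93, …, s_{13} = 38853, s_{14} = -299264, s_{15} = -792793, s_{16} = -89266.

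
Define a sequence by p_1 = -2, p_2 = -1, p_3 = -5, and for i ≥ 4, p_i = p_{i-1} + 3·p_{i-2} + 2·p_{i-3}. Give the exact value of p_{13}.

-46834

Compute successive terms:
p_4 = -12; p_5 = -29; p_6 = -75; p_7 = -186; p_8 = -469; p_9 = -1177; p_{10} = -2956; p_{11} = -7425; p_{12} = -18647; p_{13} = -46834.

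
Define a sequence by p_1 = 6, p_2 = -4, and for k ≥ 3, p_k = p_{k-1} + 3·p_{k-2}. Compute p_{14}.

54044

Applying the relation repeatedly:
p_3 = 14  p_4 = 2  p_5 = 44  …  p_{11} = 4508  p_{12} = 10130  p_{13} = 23654  p_{14} = 54044.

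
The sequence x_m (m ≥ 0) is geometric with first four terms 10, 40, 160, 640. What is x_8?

Common ratio r = 4.
x_m = 10·4^(m-0).
x_8 = 10·4^8 = 655360.

655360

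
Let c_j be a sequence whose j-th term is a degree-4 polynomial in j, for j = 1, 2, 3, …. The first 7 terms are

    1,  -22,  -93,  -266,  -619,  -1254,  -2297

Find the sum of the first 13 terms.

1st diffs: -23, -71, -173, -353, -635, -1043.
2nd diffs: -48, -102, -180, -282, -408.
3rd diffs: -54, -78, -102, -126.
4th diffs: -24, -24, -24 (constant).
So c_j = -j^4 + j^3 - 5j^2 + 6.
Continuing: …, -3898, -6231, -9494, -13909, …, c_{13} = -27203.
Summing j = 1..13 (13 terms) gives -85007.

-85007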